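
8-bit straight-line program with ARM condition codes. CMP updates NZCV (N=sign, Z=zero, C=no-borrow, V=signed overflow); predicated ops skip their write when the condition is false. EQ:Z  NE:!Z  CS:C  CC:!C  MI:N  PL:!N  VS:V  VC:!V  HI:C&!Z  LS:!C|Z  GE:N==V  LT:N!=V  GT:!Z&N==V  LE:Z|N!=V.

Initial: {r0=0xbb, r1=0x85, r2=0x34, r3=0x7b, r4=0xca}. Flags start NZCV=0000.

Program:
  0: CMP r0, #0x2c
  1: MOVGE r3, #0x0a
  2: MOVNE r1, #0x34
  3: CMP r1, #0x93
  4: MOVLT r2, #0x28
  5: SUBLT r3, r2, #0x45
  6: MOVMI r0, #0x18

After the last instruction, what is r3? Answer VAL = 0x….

VAL = 0x7b

0: ✓ CMP  NZCV=1010
1: · MOVGE
2: ✓ MOVNE  r1←0x34
3: ✓ CMP  NZCV=1001
4: · MOVLT
5: · SUBLT
6: ✓ MOVMI  r0←0x18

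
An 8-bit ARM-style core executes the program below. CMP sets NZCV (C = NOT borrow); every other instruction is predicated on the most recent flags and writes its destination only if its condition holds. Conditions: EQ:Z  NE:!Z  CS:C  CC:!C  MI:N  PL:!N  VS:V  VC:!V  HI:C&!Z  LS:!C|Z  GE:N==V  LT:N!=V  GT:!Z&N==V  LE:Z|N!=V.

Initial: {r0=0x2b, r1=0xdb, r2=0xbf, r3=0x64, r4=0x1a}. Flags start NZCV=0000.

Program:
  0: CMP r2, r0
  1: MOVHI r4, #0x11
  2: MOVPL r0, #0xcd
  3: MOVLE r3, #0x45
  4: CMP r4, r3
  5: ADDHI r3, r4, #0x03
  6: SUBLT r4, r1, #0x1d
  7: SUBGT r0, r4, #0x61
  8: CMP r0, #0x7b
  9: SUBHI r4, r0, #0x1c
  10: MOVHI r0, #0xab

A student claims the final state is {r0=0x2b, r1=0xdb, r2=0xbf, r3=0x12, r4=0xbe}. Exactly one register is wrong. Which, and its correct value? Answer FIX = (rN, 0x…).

FIX = (r3, 0x45)

0: ✓ CMP  NZCV=1010
1: ✓ MOVHI  r4←0x11
2: · MOVPL
3: ✓ MOVLE  r3←0x45
4: ✓ CMP  NZCV=1000
5: · ADDHI
6: ✓ SUBLT  r4←0xbe
7: · SUBGT
8: ✓ CMP  NZCV=1000
9: · SUBHI
10: · MOVHI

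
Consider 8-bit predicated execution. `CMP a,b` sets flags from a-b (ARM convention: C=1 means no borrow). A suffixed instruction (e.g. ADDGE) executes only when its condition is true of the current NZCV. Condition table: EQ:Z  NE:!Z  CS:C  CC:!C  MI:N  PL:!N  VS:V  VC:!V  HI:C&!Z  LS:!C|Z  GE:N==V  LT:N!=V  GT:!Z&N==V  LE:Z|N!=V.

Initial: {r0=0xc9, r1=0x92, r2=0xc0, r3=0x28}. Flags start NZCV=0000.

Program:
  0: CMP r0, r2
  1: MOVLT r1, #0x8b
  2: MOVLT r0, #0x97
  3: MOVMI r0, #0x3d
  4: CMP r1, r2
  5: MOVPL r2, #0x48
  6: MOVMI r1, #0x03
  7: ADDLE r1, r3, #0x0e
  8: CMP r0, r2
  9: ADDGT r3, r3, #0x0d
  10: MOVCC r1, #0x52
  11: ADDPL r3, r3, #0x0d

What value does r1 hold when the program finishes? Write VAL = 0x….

VAL = 0x36

[0] flags=0010 → (cmp)
[1] flags=0010 LT?F → skip
[2] flags=0010 LT?F → skip
[3] flags=0010 MI?F → skip
[4] flags=1000 → (cmp)
[5] flags=1000 PL?F → skip
[6] flags=1000 MI?T → r1=0x03
[7] flags=1000 LE?T → r1=0x36
[8] flags=0010 → (cmp)
[9] flags=0010 GT?T → r3=0x35
[10] flags=0010 CC?F → skip
[11] flags=0010 PL?T → r3=0x42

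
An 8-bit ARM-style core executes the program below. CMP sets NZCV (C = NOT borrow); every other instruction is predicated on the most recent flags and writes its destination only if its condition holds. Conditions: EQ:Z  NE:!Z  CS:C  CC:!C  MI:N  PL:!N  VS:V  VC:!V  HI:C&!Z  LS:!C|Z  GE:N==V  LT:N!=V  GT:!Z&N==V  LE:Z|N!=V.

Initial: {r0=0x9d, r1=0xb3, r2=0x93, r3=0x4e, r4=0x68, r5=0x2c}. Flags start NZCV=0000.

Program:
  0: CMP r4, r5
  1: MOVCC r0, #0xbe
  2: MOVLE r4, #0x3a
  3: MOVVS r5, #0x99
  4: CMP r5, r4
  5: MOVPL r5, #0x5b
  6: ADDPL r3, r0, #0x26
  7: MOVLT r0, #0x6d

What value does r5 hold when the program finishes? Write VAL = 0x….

[0] flags=0010 → (cmp)
[1] flags=0010 CC?F → skip
[2] flags=0010 LE?F → skip
[3] flags=0010 VS?F → skip
[4] flags=1000 → (cmp)
[5] flags=1000 PL?F → skip
[6] flags=1000 PL?F → skip
[7] flags=1000 LT?T → r0=0x6d

VAL = 0x2c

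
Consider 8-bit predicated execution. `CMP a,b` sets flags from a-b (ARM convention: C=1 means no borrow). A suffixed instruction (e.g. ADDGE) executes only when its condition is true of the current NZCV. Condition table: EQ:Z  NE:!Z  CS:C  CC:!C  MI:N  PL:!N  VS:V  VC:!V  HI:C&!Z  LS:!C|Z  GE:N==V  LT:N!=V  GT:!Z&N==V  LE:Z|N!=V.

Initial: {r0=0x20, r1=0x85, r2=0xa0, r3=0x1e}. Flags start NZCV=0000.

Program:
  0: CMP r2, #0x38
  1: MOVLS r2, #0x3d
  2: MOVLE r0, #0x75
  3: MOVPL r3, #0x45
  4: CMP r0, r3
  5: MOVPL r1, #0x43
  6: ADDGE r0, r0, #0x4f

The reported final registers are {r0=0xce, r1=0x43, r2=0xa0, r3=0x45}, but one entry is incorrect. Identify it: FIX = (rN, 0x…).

[0] flags=0011 → (cmp)
[1] flags=0011 LS?F → skip
[2] flags=0011 LE?T → r0=0x75
[3] flags=0011 PL?T → r3=0x45
[4] flags=0010 → (cmp)
[5] flags=0010 PL?T → r1=0x43
[6] flags=0010 GE?T → r0=0xc4

FIX = (r0, 0xc4)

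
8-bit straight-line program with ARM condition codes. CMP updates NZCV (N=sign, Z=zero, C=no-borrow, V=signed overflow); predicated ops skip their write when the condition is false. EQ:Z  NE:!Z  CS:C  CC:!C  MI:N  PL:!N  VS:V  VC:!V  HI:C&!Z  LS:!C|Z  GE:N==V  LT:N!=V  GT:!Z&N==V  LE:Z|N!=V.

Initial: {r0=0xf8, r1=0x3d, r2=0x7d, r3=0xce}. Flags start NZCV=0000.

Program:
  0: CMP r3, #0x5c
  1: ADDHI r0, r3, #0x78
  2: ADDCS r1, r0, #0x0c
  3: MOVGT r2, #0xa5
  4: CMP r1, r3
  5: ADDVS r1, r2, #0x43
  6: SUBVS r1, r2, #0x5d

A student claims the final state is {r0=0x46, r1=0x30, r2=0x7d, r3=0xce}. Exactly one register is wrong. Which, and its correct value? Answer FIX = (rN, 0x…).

0: ✓ CMP  NZCV=0011
1: ✓ ADDHI  r0←0x46
2: ✓ ADDCS  r1←0x52
3: · MOVGT
4: ✓ CMP  NZCV=1001
5: ✓ ADDVS  r1←0xc0
6: ✓ SUBVS  r1←0x20

FIX = (r1, 0x20)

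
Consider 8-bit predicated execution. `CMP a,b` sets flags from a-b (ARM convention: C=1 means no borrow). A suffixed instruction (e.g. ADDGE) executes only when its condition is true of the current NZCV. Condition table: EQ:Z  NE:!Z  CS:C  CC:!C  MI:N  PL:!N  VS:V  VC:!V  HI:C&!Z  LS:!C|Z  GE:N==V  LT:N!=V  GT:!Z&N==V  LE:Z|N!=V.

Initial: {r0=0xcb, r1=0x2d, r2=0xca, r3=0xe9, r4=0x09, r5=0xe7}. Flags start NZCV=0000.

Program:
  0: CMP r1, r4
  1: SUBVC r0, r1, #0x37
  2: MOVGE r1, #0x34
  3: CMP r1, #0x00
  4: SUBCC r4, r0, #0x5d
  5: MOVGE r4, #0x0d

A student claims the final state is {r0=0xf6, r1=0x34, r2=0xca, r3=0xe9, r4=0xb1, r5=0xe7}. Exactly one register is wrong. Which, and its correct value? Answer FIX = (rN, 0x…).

0: ✓ CMP  NZCV=0010
1: ✓ SUBVC  r0←0xf6
2: ✓ MOVGE  r1←0x34
3: ✓ CMP  NZCV=0010
4: · SUBCC
5: ✓ MOVGE  r4←0x0d

FIX = (r4, 0x0d)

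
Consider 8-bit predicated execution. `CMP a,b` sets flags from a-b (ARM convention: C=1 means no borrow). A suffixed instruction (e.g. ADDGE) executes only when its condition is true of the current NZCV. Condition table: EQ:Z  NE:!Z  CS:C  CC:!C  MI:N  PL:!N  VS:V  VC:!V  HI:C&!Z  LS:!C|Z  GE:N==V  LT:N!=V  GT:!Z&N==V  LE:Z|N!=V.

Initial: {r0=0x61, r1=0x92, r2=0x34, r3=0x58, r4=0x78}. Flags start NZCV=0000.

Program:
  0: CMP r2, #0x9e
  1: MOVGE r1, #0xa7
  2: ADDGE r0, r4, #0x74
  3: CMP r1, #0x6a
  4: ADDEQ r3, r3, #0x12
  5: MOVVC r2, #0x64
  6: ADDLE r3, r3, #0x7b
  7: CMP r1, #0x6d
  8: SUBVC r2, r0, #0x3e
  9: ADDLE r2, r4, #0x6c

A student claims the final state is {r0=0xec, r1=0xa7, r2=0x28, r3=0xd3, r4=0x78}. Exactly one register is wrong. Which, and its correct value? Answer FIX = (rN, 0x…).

FIX = (r2, 0xe4)

[0] flags=1001 → (cmp)
[1] flags=1001 GE?T → r1=0xa7
[2] flags=1001 GE?T → r0=0xec
[3] flags=0011 → (cmp)
[4] flags=0011 EQ?F → skip
[5] flags=0011 VC?F → skip
[6] flags=0011 LE?T → r3=0xd3
[7] flags=0011 → (cmp)
[8] flags=0011 VC?F → skip
[9] flags=0011 LE?T → r2=0xe4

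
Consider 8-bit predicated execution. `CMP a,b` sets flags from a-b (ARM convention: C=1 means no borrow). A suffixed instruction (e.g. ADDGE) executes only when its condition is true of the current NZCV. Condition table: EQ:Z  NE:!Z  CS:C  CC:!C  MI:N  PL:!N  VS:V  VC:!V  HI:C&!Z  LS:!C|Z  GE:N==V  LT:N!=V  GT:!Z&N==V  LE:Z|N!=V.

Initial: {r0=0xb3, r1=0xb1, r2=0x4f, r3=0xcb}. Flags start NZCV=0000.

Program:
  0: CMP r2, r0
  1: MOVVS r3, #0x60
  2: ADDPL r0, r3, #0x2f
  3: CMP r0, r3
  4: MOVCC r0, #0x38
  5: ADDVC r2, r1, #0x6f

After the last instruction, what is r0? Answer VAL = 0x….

0: ✓ CMP  NZCV=1001
1: ✓ MOVVS  r3←0x60
2: · ADDPL
3: ✓ CMP  NZCV=0011
4: · MOVCC
5: · ADDVC

VAL = 0xb3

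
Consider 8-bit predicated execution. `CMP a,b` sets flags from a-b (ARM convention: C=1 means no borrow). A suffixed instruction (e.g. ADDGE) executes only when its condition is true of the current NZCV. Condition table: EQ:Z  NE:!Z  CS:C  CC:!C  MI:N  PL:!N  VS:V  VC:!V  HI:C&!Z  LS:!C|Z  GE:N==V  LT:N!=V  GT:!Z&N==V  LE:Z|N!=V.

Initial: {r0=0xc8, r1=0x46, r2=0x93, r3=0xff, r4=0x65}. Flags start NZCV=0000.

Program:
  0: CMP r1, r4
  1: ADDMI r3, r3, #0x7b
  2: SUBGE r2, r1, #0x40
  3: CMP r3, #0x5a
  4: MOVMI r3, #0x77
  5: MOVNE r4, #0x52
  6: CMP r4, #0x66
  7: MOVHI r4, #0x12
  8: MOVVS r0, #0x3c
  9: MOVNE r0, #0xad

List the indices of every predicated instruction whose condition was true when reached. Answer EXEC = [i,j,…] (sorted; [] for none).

[0] flags=1000 → (cmp)
[1] flags=1000 MI?T → r3=0x7a
[2] flags=1000 GE?F → skip
[3] flags=0010 → (cmp)
[4] flags=0010 MI?F → skip
[5] flags=0010 NE?T → r4=0x52
[6] flags=1000 → (cmp)
[7] flags=1000 HI?F → skip
[8] flags=1000 VS?F → skip
[9] flags=1000 NE?T → r0=0xad

EXEC = [1,5,9]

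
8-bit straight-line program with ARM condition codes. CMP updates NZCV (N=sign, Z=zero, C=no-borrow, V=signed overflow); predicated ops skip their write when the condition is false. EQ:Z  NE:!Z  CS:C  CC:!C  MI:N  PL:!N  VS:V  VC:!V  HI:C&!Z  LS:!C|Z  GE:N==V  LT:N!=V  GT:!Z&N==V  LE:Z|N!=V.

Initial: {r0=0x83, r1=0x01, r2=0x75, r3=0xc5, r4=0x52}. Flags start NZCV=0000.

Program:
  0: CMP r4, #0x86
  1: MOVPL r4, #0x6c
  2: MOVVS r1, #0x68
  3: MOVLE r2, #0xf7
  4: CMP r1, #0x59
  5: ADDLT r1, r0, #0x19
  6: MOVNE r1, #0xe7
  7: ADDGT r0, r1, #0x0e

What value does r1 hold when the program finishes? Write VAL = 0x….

0: ✓ CMP  NZCV=1001
1: · MOVPL
2: ✓ MOVVS  r1←0x68
3: · MOVLE
4: ✓ CMP  NZCV=0010
5: · ADDLT
6: ✓ MOVNE  r1←0xe7
7: ✓ ADDGT  r0←0xf5

VAL = 0xe7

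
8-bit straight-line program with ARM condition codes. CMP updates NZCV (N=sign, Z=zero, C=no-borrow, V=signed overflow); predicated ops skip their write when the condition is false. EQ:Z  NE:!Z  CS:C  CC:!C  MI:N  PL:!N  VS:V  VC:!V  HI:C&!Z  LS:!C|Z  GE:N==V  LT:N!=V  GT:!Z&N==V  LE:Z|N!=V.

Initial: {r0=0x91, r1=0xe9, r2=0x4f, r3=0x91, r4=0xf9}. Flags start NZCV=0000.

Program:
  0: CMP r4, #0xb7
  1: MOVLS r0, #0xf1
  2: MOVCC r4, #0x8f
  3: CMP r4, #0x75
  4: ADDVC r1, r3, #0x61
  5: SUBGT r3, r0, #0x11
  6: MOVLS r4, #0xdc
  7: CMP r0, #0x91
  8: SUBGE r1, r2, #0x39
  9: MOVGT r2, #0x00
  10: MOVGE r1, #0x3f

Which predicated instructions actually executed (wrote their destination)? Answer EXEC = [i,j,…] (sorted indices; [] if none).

[0] flags=0010 → (cmp)
[1] flags=0010 LS?F → skip
[2] flags=0010 CC?F → skip
[3] flags=1010 → (cmp)
[4] flags=1010 VC?T → r1=0xf2
[5] flags=1010 GT?F → skip
[6] flags=1010 LS?F → skip
[7] flags=0110 → (cmp)
[8] flags=0110 GE?T → r1=0x16
[9] flags=0110 GT?F → skip
[10] flags=0110 GE?T → r1=0x3f

EXEC = [4,8,10]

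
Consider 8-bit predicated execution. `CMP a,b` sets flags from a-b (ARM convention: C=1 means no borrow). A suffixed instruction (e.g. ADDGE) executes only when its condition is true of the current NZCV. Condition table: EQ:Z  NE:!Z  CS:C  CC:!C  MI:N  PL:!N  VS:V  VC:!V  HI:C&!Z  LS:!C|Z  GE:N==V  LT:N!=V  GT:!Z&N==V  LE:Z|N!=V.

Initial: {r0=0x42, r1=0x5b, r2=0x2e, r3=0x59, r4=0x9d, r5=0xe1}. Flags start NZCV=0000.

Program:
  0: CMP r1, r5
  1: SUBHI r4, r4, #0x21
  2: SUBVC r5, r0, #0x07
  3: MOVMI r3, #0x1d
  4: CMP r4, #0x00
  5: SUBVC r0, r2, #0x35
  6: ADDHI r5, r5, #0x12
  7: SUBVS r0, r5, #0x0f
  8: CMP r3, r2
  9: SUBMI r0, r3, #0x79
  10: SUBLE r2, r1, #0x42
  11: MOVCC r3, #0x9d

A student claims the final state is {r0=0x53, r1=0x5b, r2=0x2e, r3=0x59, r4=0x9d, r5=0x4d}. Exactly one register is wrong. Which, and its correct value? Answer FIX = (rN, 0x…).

FIX = (r0, 0xf9)

0: ✓ CMP  NZCV=0000
1: · SUBHI
2: ✓ SUBVC  r5←0x3b
3: · MOVMI
4: ✓ CMP  NZCV=1010
5: ✓ SUBVC  r0←0xf9
6: ✓ ADDHI  r5←0x4d
7: · SUBVS
8: ✓ CMP  NZCV=0010
9: · SUBMI
10: · SUBLE
11: · MOVCC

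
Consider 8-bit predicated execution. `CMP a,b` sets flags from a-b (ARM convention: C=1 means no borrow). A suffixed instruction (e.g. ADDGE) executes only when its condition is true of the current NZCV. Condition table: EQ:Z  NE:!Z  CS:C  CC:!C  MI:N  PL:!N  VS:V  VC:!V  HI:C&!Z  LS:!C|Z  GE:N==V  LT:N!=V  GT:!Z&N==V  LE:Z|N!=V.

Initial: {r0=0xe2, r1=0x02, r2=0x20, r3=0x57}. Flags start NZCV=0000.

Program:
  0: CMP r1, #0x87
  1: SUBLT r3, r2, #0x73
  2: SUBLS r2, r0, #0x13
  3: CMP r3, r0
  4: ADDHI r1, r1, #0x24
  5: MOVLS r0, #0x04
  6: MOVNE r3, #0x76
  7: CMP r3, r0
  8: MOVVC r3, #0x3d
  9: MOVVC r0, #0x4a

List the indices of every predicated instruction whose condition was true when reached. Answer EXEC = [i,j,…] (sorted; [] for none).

[0] flags=0000 → (cmp)
[1] flags=0000 LT?F → skip
[2] flags=0000 LS?T → r2=0xcf
[3] flags=0000 → (cmp)
[4] flags=0000 HI?F → skip
[5] flags=0000 LS?T → r0=0x04
[6] flags=0000 NE?T → r3=0x76
[7] flags=0010 → (cmp)
[8] flags=0010 VC?T → r3=0x3d
[9] flags=0010 VC?T → r0=0x4a

EXEC = [2,5,6,8,9]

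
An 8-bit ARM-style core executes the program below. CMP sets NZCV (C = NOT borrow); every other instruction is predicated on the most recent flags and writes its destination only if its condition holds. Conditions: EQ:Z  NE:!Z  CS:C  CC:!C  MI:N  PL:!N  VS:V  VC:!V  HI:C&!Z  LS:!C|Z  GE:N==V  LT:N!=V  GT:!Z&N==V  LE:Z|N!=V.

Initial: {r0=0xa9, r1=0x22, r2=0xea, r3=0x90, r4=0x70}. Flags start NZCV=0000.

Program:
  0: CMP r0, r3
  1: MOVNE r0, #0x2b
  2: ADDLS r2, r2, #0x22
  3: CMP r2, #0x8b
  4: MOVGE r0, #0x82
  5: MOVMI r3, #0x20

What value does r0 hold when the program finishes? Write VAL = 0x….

0: ✓ CMP  NZCV=0010
1: ✓ MOVNE  r0←0x2b
2: · ADDLS
3: ✓ CMP  NZCV=0010
4: ✓ MOVGE  r0←0x82
5: · MOVMI

VAL = 0x82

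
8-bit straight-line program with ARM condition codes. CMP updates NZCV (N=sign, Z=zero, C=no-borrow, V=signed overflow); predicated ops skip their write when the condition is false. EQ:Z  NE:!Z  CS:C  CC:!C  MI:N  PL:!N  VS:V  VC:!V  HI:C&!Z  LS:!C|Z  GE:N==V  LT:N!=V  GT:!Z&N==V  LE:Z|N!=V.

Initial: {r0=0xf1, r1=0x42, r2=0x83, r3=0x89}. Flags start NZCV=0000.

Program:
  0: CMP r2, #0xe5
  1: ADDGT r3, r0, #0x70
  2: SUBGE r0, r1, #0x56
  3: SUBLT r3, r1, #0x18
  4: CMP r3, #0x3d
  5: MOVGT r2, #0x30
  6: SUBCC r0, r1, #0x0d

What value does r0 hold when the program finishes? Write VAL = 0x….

[0] flags=1000 → (cmp)
[1] flags=1000 GT?F → skip
[2] flags=1000 GE?F → skip
[3] flags=1000 LT?T → r3=0x2a
[4] flags=1000 → (cmp)
[5] flags=1000 GT?F → skip
[6] flags=1000 CC?T → r0=0x35

VAL = 0x35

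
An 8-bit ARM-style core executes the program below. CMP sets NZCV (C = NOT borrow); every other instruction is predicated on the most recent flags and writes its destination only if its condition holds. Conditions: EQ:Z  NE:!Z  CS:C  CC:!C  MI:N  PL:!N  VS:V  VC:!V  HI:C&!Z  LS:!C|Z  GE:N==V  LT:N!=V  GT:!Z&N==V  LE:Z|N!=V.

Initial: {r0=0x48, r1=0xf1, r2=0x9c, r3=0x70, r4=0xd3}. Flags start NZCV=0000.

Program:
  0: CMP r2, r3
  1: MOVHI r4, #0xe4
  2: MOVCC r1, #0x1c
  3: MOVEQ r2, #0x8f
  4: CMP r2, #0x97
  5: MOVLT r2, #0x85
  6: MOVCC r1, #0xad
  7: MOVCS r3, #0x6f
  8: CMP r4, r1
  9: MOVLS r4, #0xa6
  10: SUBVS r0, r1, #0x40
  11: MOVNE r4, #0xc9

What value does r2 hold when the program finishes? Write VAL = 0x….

0: ✓ CMP  NZCV=0011
1: ✓ MOVHI  r4←0xe4
2: · MOVCC
3: · MOVEQ
4: ✓ CMP  NZCV=0010
5: · MOVLT
6: · MOVCC
7: ✓ MOVCS  r3←0x6f
8: ✓ CMP  NZCV=1000
9: ✓ MOVLS  r4←0xa6
10: · SUBVS
11: ✓ MOVNE  r4←0xc9

VAL = 0x9c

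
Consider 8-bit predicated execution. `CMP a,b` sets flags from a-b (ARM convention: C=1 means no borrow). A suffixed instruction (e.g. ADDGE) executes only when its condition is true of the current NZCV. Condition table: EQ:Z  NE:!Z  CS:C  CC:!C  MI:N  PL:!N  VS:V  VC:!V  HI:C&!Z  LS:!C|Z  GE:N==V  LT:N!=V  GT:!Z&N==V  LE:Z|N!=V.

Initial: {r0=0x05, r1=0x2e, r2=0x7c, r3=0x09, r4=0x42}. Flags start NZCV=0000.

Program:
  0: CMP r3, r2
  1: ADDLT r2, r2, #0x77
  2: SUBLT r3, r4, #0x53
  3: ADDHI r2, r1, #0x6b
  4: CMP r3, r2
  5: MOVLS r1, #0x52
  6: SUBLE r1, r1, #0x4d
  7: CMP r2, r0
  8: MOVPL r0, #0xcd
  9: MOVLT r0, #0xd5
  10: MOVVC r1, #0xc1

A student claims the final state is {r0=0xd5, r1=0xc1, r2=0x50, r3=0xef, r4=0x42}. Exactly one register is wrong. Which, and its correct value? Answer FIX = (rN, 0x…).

FIX = (r2, 0xf3)

0: ✓ CMP  NZCV=1000
1: ✓ ADDLT  r2←0xf3
2: ✓ SUBLT  r3←0xef
3: · ADDHI
4: ✓ CMP  NZCV=1000
5: ✓ MOVLS  r1←0x52
6: ✓ SUBLE  r1←0x05
7: ✓ CMP  NZCV=1010
8: · MOVPL
9: ✓ MOVLT  r0←0xd5
10: ✓ MOVVC  r1←0xc1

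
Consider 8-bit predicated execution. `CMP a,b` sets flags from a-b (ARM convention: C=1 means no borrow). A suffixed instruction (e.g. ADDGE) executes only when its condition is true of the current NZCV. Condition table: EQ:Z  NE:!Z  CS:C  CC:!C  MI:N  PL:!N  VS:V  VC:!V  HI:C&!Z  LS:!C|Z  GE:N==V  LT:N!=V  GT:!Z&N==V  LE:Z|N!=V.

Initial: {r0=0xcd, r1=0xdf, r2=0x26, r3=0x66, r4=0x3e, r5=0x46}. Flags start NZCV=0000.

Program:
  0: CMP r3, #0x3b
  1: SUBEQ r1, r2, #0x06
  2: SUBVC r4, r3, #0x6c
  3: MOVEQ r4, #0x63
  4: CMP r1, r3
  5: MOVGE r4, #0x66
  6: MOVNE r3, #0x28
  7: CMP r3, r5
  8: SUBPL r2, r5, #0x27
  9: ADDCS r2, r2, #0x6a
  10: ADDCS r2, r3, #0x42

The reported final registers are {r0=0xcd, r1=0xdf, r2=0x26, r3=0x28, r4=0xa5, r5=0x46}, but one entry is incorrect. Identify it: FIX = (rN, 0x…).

[0] flags=0010 → (cmp)
[1] flags=0010 EQ?F → skip
[2] flags=0010 VC?T → r4=0xfa
[3] flags=0010 EQ?F → skip
[4] flags=0011 → (cmp)
[5] flags=0011 GE?F → skip
[6] flags=0011 NE?T → r3=0x28
[7] flags=1000 → (cmp)
[8] flags=1000 PL?F → skip
[9] flags=1000 CS?F → skip
[10] flags=1000 CS?F → skip

FIX = (r4, 0xfa)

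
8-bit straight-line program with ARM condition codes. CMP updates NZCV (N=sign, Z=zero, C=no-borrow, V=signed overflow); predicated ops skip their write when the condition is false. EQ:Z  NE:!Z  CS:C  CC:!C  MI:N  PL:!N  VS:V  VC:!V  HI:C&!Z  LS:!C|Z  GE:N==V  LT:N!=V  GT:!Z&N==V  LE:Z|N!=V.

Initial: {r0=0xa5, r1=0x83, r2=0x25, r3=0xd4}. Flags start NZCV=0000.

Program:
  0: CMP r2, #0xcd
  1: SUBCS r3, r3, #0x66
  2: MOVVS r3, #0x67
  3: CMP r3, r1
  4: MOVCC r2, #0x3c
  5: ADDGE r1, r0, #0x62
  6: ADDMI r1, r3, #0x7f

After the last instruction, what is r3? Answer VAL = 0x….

[0] flags=0000 → (cmp)
[1] flags=0000 CS?F → skip
[2] flags=0000 VS?F → skip
[3] flags=0010 → (cmp)
[4] flags=0010 CC?F → skip
[5] flags=0010 GE?T → r1=0x07
[6] flags=0010 MI?F → skip

VAL = 0xd4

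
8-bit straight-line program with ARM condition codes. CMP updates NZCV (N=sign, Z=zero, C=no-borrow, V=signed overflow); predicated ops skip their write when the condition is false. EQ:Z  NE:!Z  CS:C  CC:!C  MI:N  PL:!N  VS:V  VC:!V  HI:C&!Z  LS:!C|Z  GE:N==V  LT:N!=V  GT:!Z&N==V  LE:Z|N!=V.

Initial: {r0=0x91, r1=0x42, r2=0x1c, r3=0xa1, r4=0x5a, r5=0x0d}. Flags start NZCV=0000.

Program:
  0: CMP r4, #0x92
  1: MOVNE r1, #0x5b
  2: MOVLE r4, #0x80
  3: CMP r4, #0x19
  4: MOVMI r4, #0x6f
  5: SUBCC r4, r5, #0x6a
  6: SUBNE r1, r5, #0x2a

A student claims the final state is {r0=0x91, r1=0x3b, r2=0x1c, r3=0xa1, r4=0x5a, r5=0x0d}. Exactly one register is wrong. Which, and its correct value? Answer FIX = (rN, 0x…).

0: ✓ CMP  NZCV=1001
1: ✓ MOVNE  r1←0x5b
2: · MOVLE
3: ✓ CMP  NZCV=0010
4: · MOVMI
5: · SUBCC
6: ✓ SUBNE  r1←0xe3

FIX = (r1, 0xe3)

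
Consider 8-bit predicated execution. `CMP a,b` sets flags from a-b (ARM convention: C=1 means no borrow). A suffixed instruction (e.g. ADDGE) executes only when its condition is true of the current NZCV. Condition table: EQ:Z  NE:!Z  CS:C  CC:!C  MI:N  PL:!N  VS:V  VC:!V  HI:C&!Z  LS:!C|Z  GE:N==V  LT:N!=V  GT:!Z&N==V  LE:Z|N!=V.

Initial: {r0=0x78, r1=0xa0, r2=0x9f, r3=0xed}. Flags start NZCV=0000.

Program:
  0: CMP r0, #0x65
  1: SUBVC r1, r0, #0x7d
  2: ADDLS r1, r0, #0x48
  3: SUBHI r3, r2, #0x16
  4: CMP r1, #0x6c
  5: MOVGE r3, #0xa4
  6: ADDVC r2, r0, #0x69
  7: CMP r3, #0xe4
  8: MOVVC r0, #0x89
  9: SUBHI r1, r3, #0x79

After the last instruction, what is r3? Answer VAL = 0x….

0: ✓ CMP  NZCV=0010
1: ✓ SUBVC  r1←0xfb
2: · ADDLS
3: ✓ SUBHI  r3←0x89
4: ✓ CMP  NZCV=1010
5: · MOVGE
6: ✓ ADDVC  r2←0xe1
7: ✓ CMP  NZCV=1000
8: ✓ MOVVC  r0←0x89
9: · SUBHI

VAL = 0x89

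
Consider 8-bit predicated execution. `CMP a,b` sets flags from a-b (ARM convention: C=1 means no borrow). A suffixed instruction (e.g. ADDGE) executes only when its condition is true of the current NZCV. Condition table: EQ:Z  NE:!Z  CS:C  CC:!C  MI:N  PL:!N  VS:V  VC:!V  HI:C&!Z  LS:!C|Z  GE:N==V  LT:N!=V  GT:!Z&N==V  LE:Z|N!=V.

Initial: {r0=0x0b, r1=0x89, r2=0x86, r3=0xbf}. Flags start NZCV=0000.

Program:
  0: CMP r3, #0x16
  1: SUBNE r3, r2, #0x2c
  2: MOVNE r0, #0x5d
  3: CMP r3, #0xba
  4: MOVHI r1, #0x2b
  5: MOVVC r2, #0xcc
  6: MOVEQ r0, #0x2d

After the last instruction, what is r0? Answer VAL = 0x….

[0] flags=1010 → (cmp)
[1] flags=1010 NE?T → r3=0x5a
[2] flags=1010 NE?T → r0=0x5d
[3] flags=1001 → (cmp)
[4] flags=1001 HI?F → skip
[5] flags=1001 VC?F → skip
[6] flags=1001 EQ?F → skip

VAL = 0x5d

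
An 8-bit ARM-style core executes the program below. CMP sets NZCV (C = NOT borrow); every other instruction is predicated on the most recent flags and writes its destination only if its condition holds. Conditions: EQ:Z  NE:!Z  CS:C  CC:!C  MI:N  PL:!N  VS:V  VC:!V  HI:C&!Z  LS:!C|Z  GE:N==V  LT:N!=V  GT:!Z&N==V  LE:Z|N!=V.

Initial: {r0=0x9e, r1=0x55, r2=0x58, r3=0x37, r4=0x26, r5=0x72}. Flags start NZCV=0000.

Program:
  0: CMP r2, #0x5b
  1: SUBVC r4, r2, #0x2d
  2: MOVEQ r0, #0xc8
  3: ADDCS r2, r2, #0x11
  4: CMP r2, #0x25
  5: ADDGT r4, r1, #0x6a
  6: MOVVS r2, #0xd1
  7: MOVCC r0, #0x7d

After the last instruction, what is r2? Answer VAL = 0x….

0: ✓ CMP  NZCV=1000
1: ✓ SUBVC  r4←0x2b
2: · MOVEQ
3: · ADDCS
4: ✓ CMP  NZCV=0010
5: ✓ ADDGT  r4←0xbf
6: · MOVVS
7: · MOVCC

VAL = 0x58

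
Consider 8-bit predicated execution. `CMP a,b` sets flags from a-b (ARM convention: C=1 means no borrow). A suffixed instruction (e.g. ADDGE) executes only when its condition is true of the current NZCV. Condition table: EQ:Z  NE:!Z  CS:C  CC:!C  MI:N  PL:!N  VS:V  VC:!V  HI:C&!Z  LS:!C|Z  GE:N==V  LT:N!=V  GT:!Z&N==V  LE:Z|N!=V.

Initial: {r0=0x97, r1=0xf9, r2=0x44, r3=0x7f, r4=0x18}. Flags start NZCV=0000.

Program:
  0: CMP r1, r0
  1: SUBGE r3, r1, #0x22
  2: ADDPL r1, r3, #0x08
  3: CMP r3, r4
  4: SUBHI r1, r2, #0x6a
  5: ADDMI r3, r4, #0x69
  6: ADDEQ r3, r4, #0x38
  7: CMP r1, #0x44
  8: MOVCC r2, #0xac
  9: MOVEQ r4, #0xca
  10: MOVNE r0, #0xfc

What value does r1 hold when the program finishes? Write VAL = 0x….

VAL = 0xda

0: ✓ CMP  NZCV=0010
1: ✓ SUBGE  r3←0xd7
2: ✓ ADDPL  r1←0xdf
3: ✓ CMP  NZCV=1010
4: ✓ SUBHI  r1←0xda
5: ✓ ADDMI  r3←0x81
6: · ADDEQ
7: ✓ CMP  NZCV=1010
8: · MOVCC
9: · MOVEQ
10: ✓ MOVNE  r0←0xfc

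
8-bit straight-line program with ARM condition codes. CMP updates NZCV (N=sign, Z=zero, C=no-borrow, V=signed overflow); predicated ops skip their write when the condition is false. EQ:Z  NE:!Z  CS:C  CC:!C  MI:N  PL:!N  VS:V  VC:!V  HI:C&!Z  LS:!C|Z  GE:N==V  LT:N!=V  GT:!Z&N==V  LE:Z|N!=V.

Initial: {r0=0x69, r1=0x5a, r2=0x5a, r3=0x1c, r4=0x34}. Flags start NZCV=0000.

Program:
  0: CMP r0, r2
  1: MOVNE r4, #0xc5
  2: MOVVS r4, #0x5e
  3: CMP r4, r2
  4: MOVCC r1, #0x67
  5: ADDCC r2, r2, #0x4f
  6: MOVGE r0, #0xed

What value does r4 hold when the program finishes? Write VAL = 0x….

VAL = 0xc5

[0] flags=0010 → (cmp)
[1] flags=0010 NE?T → r4=0xc5
[2] flags=0010 VS?F → skip
[3] flags=0011 → (cmp)
[4] flags=0011 CC?F → skip
[5] flags=0011 CC?F → skip
[6] flags=0011 GE?F → skip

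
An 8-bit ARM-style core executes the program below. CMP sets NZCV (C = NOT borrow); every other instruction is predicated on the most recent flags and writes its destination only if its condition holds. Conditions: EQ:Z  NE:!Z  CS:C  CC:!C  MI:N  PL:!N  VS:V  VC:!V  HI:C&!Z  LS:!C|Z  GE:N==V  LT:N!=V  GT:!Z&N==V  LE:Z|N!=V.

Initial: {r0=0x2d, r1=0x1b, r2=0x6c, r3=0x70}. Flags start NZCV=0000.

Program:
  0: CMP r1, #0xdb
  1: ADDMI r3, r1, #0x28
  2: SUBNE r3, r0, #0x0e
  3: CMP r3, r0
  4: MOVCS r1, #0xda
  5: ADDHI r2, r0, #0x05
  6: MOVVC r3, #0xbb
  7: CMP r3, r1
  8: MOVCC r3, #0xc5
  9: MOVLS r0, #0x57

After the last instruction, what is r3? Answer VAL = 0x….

[0] flags=0000 → (cmp)
[1] flags=0000 MI?F → skip
[2] flags=0000 NE?T → r3=0x1f
[3] flags=1000 → (cmp)
[4] flags=1000 CS?F → skip
[5] flags=1000 HI?F → skip
[6] flags=1000 VC?T → r3=0xbb
[7] flags=1010 → (cmp)
[8] flags=1010 CC?F → skip
[9] flags=1010 LS?F → skip

VAL = 0xbb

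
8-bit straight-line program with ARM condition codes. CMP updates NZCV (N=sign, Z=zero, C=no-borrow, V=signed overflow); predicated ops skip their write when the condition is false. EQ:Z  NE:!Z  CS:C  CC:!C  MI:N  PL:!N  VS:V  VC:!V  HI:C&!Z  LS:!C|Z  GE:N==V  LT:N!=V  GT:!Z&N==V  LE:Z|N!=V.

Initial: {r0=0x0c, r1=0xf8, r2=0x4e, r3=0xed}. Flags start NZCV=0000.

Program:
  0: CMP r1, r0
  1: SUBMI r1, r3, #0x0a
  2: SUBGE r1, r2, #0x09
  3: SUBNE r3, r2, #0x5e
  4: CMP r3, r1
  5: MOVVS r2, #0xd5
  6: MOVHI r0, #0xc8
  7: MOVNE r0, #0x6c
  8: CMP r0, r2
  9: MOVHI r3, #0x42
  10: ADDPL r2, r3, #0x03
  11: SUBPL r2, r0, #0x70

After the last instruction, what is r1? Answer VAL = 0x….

VAL = 0xe3

0: ✓ CMP  NZCV=1010
1: ✓ SUBMI  r1←0xe3
2: · SUBGE
3: ✓ SUBNE  r3←0xf0
4: ✓ CMP  NZCV=0010
5: · MOVVS
6: ✓ MOVHI  r0←0xc8
7: ✓ MOVNE  r0←0x6c
8: ✓ CMP  NZCV=0010
9: ✓ MOVHI  r3←0x42
10: ✓ ADDPL  r2←0x45
11: ✓ SUBPL  r2←0xfc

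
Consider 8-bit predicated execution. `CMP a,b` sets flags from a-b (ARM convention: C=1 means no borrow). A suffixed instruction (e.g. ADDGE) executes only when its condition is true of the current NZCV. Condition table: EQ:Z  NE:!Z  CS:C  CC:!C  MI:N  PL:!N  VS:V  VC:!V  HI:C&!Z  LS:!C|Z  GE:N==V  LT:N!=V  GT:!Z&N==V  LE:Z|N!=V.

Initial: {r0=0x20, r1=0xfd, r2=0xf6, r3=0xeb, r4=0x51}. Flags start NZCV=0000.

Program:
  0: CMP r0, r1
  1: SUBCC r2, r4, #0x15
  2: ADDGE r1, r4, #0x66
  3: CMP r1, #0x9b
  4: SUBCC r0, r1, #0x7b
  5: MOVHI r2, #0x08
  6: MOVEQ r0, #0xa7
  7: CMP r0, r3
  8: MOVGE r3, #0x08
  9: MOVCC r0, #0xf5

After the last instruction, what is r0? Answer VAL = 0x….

[0] flags=0000 → (cmp)
[1] flags=0000 CC?T → r2=0x3c
[2] flags=0000 GE?T → r1=0xb7
[3] flags=0010 → (cmp)
[4] flags=0010 CC?F → skip
[5] flags=0010 HI?T → r2=0x08
[6] flags=0010 EQ?F → skip
[7] flags=0000 → (cmp)
[8] flags=0000 GE?T → r3=0x08
[9] flags=0000 CC?T → r0=0xf5

VAL = 0xf5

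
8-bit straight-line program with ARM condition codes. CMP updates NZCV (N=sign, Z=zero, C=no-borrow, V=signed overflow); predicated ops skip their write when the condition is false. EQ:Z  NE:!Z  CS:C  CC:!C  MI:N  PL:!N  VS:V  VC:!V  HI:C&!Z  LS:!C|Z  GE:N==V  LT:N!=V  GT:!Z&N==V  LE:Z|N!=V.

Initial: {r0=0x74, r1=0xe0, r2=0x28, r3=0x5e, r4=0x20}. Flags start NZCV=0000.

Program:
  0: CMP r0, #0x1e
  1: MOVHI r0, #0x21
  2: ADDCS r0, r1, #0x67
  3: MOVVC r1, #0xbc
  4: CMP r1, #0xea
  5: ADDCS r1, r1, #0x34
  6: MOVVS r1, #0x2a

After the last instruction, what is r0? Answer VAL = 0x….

[0] flags=0010 → (cmp)
[1] flags=0010 HI?T → r0=0x21
[2] flags=0010 CS?T → r0=0x47
[3] flags=0010 VC?T → r1=0xbc
[4] flags=1000 → (cmp)
[5] flags=1000 CS?F → skip
[6] flags=1000 VS?F → skip

VAL = 0x47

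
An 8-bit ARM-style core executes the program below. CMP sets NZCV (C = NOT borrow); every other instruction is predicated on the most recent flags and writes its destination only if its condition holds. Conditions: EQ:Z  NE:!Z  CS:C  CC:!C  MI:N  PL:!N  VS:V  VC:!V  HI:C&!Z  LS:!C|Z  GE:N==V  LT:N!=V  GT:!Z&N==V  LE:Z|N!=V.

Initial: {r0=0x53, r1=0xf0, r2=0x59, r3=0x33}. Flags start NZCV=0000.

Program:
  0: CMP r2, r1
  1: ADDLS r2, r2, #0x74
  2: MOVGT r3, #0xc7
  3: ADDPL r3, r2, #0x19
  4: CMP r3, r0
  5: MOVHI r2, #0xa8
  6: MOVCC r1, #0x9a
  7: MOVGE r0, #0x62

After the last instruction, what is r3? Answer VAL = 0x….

VAL = 0xe6

[0] flags=0000 → (cmp)
[1] flags=0000 LS?T → r2=0xcd
[2] flags=0000 GT?T → r3=0xc7
[3] flags=0000 PL?T → r3=0xe6
[4] flags=1010 → (cmp)
[5] flags=1010 HI?T → r2=0xa8
[6] flags=1010 CC?F → skip
[7] flags=1010 GE?F → skip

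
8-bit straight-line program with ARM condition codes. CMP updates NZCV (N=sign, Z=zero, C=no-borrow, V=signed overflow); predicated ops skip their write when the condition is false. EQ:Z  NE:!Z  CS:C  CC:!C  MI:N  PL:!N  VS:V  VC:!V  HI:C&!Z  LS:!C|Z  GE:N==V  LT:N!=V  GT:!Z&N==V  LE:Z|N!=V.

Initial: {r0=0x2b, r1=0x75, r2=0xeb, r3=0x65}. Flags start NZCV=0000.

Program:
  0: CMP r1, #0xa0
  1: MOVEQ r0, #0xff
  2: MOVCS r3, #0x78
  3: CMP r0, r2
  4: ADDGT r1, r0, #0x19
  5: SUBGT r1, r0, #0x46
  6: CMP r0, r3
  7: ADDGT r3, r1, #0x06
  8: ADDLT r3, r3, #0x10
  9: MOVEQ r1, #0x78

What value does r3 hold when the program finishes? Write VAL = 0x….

VAL = 0x75

[0] flags=1001 → (cmp)
[1] flags=1001 EQ?F → skip
[2] flags=1001 CS?F → skip
[3] flags=0000 → (cmp)
[4] flags=0000 GT?T → r1=0x44
[5] flags=0000 GT?T → r1=0xe5
[6] flags=1000 → (cmp)
[7] flags=1000 GT?F → skip
[8] flags=1000 LT?T → r3=0x75
[9] flags=1000 EQ?F → skip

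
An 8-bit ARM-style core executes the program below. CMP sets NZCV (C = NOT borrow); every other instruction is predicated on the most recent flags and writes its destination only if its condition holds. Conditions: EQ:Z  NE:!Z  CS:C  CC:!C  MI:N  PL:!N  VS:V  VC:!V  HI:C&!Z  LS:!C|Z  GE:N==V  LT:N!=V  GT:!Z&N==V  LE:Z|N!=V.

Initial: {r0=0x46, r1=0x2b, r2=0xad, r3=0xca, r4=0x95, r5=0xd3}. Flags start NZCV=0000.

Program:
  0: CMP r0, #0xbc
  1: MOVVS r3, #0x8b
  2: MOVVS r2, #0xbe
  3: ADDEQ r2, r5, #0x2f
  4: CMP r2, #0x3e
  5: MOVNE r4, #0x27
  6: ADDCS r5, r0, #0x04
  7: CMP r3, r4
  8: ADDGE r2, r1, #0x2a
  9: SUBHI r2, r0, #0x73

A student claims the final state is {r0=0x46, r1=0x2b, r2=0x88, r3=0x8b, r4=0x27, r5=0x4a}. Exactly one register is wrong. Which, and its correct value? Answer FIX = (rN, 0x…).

FIX = (r2, 0xd3)

[0] flags=1001 → (cmp)
[1] flags=1001 VS?T → r3=0x8b
[2] flags=1001 VS?T → r2=0xbe
[3] flags=1001 EQ?F → skip
[4] flags=1010 → (cmp)
[5] flags=1010 NE?T → r4=0x27
[6] flags=1010 CS?T → r5=0x4a
[7] flags=0011 → (cmp)
[8] flags=0011 GE?F → skip
[9] flags=0011 HI?T → r2=0xd3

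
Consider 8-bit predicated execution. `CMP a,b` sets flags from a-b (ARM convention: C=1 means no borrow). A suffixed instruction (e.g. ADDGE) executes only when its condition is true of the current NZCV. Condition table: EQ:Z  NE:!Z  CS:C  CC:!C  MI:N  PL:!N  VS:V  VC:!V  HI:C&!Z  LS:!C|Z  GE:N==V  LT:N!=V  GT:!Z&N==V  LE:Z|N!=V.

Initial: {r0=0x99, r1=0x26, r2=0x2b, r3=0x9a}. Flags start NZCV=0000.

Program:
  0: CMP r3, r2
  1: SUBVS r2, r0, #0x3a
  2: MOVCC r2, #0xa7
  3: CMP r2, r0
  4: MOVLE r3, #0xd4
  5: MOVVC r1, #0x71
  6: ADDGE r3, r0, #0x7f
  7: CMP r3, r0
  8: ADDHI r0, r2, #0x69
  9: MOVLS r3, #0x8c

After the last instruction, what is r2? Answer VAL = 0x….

VAL = 0x5f

[0] flags=0011 → (cmp)
[1] flags=0011 VS?T → r2=0x5f
[2] flags=0011 CC?F → skip
[3] flags=1001 → (cmp)
[4] flags=1001 LE?F → skip
[5] flags=1001 VC?F → skip
[6] flags=1001 GE?T → r3=0x18
[7] flags=0000 → (cmp)
[8] flags=0000 HI?F → skip
[9] flags=0000 LS?T → r3=0x8c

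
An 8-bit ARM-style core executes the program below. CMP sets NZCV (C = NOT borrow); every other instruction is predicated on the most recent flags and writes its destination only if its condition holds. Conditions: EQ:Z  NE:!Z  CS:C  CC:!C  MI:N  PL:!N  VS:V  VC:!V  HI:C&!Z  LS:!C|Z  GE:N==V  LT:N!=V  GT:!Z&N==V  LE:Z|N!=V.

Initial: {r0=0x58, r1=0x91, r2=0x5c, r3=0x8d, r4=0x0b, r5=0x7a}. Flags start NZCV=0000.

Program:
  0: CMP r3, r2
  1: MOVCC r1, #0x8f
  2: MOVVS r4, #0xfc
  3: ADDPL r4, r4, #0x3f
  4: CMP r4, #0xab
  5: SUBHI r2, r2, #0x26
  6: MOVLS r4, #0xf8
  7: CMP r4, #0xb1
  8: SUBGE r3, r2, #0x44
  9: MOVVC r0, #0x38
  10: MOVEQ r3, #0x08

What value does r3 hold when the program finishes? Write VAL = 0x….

0: ✓ CMP  NZCV=0011
1: · MOVCC
2: ✓ MOVVS  r4←0xfc
3: ✓ ADDPL  r4←0x3b
4: ✓ CMP  NZCV=1001
5: · SUBHI
6: ✓ MOVLS  r4←0xf8
7: ✓ CMP  NZCV=0010
8: ✓ SUBGE  r3←0x18
9: ✓ MOVVC  r0←0x38
10: · MOVEQ

VAL = 0x18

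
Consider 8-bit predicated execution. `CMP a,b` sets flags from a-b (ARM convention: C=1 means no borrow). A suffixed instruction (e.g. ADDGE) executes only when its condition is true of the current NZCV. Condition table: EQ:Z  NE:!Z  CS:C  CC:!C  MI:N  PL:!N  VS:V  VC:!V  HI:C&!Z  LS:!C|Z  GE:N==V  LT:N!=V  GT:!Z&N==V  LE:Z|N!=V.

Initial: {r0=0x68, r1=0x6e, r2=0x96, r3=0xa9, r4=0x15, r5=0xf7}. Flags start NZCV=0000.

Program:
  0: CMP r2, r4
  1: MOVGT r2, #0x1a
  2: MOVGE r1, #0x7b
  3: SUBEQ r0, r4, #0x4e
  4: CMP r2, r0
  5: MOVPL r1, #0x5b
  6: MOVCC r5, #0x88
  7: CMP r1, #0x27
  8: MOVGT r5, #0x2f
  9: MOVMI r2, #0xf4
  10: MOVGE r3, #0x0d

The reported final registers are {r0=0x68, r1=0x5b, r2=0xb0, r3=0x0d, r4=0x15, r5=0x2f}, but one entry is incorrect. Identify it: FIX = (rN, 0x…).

[0] flags=1010 → (cmp)
[1] flags=1010 GT?F → skip
[2] flags=1010 GE?F → skip
[3] flags=1010 EQ?F → skip
[4] flags=0011 → (cmp)
[5] flags=0011 PL?T → r1=0x5b
[6] flags=0011 CC?F → skip
[7] flags=0010 → (cmp)
[8] flags=0010 GT?T → r5=0x2f
[9] flags=0010 MI?F → skip
[10] flags=0010 GE?T → r3=0x0d

FIX = (r2, 0x96)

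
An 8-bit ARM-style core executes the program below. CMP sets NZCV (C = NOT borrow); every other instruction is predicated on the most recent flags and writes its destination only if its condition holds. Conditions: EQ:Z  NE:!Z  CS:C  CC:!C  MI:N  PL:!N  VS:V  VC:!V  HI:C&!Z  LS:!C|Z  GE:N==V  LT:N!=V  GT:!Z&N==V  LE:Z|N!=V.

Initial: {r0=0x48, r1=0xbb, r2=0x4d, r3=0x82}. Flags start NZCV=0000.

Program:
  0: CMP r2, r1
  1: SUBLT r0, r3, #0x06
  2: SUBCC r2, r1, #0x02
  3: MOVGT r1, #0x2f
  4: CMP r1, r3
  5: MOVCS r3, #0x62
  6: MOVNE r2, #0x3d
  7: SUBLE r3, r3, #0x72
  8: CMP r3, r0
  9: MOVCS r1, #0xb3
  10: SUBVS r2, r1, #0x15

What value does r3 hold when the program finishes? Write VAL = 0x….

[0] flags=1001 → (cmp)
[1] flags=1001 LT?F → skip
[2] flags=1001 CC?T → r2=0xb9
[3] flags=1001 GT?T → r1=0x2f
[4] flags=1001 → (cmp)
[5] flags=1001 CS?F → skip
[6] flags=1001 NE?T → r2=0x3d
[7] flags=1001 LE?F → skip
[8] flags=0011 → (cmp)
[9] flags=0011 CS?T → r1=0xb3
[10] flags=0011 VS?T → r2=0x9e

VAL = 0x82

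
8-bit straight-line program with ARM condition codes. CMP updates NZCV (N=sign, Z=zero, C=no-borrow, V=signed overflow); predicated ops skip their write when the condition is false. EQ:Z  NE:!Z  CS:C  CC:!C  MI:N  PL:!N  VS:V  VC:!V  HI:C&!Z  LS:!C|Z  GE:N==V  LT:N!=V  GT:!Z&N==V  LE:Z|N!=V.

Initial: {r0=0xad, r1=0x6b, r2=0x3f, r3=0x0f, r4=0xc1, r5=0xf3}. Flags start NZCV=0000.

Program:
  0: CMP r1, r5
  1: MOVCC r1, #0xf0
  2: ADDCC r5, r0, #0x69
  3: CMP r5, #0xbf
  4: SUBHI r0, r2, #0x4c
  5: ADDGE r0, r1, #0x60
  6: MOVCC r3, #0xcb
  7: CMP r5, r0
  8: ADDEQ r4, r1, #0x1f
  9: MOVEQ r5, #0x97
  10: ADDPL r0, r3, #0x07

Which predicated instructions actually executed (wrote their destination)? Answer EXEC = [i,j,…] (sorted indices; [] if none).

[0] flags=0000 → (cmp)
[1] flags=0000 CC?T → r1=0xf0
[2] flags=0000 CC?T → r5=0x16
[3] flags=0000 → (cmp)
[4] flags=0000 HI?F → skip
[5] flags=0000 GE?T → r0=0x50
[6] flags=0000 CC?T → r3=0xcb
[7] flags=1000 → (cmp)
[8] flags=1000 EQ?F → skip
[9] flags=1000 EQ?F → skip
[10] flags=1000 PL?F → skip

EXEC = [1,2,5,6]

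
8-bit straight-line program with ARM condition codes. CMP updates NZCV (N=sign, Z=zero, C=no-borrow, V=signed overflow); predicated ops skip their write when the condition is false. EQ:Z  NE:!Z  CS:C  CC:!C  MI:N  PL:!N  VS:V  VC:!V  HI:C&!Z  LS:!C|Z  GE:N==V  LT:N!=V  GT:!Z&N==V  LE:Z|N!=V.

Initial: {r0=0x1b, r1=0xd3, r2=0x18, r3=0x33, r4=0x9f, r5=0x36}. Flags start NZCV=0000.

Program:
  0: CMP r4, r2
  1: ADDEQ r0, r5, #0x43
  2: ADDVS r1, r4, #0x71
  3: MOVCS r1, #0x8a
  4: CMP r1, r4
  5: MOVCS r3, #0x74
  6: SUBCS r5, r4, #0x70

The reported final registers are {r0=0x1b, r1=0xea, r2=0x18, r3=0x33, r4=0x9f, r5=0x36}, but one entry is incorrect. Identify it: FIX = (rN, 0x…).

FIX = (r1, 0x8a)

[0] flags=1010 → (cmp)
[1] flags=1010 EQ?F → skip
[2] flags=1010 VS?F → skip
[3] flags=1010 CS?T → r1=0x8a
[4] flags=1000 → (cmp)
[5] flags=1000 CS?F → skip
[6] flags=1000 CS?F → skip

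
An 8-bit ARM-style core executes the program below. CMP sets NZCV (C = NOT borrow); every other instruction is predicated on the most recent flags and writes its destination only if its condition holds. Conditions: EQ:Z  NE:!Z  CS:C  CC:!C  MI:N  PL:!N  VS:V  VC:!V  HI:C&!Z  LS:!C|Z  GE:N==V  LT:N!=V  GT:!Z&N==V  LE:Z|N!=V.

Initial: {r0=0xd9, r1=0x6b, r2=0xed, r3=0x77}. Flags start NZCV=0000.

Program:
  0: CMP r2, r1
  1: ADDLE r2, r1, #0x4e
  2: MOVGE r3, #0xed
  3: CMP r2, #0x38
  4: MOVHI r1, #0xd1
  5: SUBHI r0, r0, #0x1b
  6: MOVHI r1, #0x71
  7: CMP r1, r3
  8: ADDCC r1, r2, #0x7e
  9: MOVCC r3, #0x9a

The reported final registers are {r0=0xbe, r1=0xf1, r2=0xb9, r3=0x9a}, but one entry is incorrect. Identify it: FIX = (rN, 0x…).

[0] flags=1010 → (cmp)
[1] flags=1010 LE?T → r2=0xb9
[2] flags=1010 GE?F → skip
[3] flags=1010 → (cmp)
[4] flags=1010 HI?T → r1=0xd1
[5] flags=1010 HI?T → r0=0xbe
[6] flags=1010 HI?T → r1=0x71
[7] flags=1000 → (cmp)
[8] flags=1000 CC?T → r1=0x37
[9] flags=1000 CC?T → r3=0x9a

FIX = (r1, 0x37)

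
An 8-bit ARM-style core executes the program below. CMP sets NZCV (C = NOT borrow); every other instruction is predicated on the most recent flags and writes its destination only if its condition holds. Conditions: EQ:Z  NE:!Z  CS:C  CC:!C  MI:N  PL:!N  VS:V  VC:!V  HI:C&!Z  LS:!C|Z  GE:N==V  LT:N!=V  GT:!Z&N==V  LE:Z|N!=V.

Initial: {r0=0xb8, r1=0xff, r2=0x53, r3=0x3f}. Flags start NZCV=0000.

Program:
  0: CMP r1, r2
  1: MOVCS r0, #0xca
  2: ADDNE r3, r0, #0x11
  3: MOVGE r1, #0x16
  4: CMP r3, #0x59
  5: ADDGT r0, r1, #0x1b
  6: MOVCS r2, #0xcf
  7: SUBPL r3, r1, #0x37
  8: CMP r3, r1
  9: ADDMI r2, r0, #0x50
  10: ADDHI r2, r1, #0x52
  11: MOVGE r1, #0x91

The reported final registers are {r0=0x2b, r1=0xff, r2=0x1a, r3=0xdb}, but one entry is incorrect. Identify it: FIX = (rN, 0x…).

FIX = (r0, 0xca)

[0] flags=1010 → (cmp)
[1] flags=1010 CS?T → r0=0xca
[2] flags=1010 NE?T → r3=0xdb
[3] flags=1010 GE?F → skip
[4] flags=1010 → (cmp)
[5] flags=1010 GT?F → skip
[6] flags=1010 CS?T → r2=0xcf
[7] flags=1010 PL?F → skip
[8] flags=1000 → (cmp)
[9] flags=1000 MI?T → r2=0x1a
[10] flags=1000 HI?F → skip
[11] flags=1000 GE?F → skip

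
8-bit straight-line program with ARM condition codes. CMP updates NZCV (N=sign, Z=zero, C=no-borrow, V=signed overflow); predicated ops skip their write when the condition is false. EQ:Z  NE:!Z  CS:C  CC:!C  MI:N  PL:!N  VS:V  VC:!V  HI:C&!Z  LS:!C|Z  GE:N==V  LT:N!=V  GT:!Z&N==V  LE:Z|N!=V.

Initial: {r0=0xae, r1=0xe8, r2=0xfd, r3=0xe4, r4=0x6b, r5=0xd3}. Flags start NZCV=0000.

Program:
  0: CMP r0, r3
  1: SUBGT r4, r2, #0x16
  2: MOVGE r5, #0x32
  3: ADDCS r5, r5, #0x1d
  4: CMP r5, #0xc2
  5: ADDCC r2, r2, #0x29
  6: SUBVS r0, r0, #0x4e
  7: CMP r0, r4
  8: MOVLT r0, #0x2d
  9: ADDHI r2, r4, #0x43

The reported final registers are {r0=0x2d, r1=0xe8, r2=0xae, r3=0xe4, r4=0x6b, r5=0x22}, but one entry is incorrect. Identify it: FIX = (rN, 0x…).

[0] flags=1000 → (cmp)
[1] flags=1000 GT?F → skip
[2] flags=1000 GE?F → skip
[3] flags=1000 CS?F → skip
[4] flags=0010 → (cmp)
[5] flags=0010 CC?F → skip
[6] flags=0010 VS?F → skip
[7] flags=0011 → (cmp)
[8] flags=0011 LT?T → r0=0x2d
[9] flags=0011 HI?T → r2=0xae

FIX = (r5, 0xd3)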